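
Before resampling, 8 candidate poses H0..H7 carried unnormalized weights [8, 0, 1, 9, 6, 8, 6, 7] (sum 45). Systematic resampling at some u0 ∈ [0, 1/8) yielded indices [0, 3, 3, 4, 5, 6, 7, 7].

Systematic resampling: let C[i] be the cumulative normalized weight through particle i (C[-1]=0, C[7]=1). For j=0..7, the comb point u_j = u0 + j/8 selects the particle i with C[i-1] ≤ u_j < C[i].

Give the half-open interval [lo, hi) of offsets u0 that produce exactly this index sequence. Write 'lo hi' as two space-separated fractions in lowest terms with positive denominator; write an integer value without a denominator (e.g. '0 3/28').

17/180 1/8

C = [8/45, 8/45, 1/5, 2/5, 8/15, 32/45, 38/45, 1]
j=0 picked index 0: u0 ∈ [0, 8/45)
j=1 picked index 3: u0 ∈ [3/40, 11/40)
j=2 picked index 3: u0 ∈ [-1/20, 3/20)
j=3 picked index 4: u0 ∈ [1/40, 19/120)
j=4 picked index 5: u0 ∈ [1/30, 19/90)
j=5 picked index 6: u0 ∈ [31/360, 79/360)
j=6 picked index 7: u0 ∈ [17/180, 1/4)
j=7 picked index 7: u0 ∈ [-11/360, 1/8)
intersection: [17/180, 1/8)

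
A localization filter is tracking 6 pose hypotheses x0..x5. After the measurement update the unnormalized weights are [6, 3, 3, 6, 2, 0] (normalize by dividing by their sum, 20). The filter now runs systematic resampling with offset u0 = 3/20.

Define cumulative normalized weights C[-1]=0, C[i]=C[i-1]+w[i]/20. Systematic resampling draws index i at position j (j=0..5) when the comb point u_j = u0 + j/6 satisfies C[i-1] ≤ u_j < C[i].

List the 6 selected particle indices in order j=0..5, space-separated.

0 1 2 3 3 4

C = [3/10, 9/20, 3/5, 9/10, 1, 1]
j=0: u_0=3/20 ∈ [0, 3/10) → index 0
j=1: u_1=19/60 ∈ [3/10, 9/20) → index 1
j=2: u_2=29/60 ∈ [9/20, 3/5) → index 2
j=3: u_3=13/20 ∈ [3/5, 9/10) → index 3
j=4: u_4=49/60 ∈ [3/5, 9/10) → index 3
j=5: u_5=59/60 ∈ [9/10, 1) → index 4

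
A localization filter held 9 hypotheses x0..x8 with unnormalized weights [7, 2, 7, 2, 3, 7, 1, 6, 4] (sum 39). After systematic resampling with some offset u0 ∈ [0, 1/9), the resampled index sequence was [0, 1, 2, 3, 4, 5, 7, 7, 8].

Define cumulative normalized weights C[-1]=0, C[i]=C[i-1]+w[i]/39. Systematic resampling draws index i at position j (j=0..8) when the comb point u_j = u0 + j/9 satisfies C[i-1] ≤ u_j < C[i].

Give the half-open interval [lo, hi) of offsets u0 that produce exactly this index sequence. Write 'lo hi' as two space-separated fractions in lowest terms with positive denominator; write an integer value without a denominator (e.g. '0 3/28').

1/13 11/117

C = [7/39, 3/13, 16/39, 6/13, 7/13, 28/39, 29/39, 35/39, 1]
j=0 picked index 0: u0 ∈ [0, 7/39)
j=1 picked index 1: u0 ∈ [8/117, 14/117)
j=2 picked index 2: u0 ∈ [1/117, 22/117)
j=3 picked index 3: u0 ∈ [1/13, 5/39)
j=4 picked index 4: u0 ∈ [2/117, 11/117)
j=5 picked index 5: u0 ∈ [-2/117, 19/117)
j=6 picked index 7: u0 ∈ [1/13, 3/13)
j=7 picked index 7: u0 ∈ [-4/117, 14/117)
j=8 picked index 8: u0 ∈ [1/117, 1/9)
intersection: [1/13, 11/117)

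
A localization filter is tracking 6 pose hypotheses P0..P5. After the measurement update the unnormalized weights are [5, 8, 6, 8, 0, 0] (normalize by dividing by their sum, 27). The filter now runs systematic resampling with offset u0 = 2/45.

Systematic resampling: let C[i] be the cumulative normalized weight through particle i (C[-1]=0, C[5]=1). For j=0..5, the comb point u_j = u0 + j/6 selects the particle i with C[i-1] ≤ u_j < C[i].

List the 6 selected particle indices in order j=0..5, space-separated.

C = [5/27, 13/27, 19/27, 1, 1, 1]
j=0: u_0=2/45 ∈ [0, 5/27) → index 0
j=1: u_1=19/90 ∈ [5/27, 13/27) → index 1
j=2: u_2=17/45 ∈ [5/27, 13/27) → index 1
j=3: u_3=49/90 ∈ [13/27, 19/27) → index 2
j=4: u_4=32/45 ∈ [19/27, 1) → index 3
j=5: u_5=79/90 ∈ [19/27, 1) → index 3

0 1 1 2 3 3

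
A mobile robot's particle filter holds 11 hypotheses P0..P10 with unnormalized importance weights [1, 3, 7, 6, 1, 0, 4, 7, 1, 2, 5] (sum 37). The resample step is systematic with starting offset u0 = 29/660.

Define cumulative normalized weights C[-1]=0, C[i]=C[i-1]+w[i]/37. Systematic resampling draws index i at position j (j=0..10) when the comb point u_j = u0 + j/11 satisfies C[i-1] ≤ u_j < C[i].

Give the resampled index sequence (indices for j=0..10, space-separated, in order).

C = [1/37, 4/37, 11/37, 17/37, 18/37, 18/37, 22/37, 29/37, 30/37, 32/37, 1]
j=0: u_0=29/660 ∈ [1/37, 4/37) → index 1
j=1: u_1=89/660 ∈ [4/37, 11/37) → index 2
j=2: u_2=149/660 ∈ [4/37, 11/37) → index 2
j=3: u_3=19/60 ∈ [11/37, 17/37) → index 3
j=4: u_4=269/660 ∈ [11/37, 17/37) → index 3
j=5: u_5=329/660 ∈ [18/37, 22/37) → index 6
j=6: u_6=389/660 ∈ [18/37, 22/37) → index 6
j=7: u_7=449/660 ∈ [22/37, 29/37) → index 7
j=8: u_8=509/660 ∈ [22/37, 29/37) → index 7
j=9: u_9=569/660 ∈ [30/37, 32/37) → index 9
j=10: u_10=629/660 ∈ [32/37, 1) → index 10

1 2 2 3 3 6 6 7 7 9 10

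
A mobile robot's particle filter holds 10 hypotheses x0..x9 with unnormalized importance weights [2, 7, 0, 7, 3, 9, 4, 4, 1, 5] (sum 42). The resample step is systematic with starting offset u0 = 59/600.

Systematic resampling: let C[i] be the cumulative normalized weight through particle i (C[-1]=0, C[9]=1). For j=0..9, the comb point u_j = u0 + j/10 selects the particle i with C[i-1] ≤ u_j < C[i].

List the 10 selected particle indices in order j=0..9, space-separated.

1 1 3 4 5 5 6 7 9 9

C = [1/21, 3/14, 3/14, 8/21, 19/42, 2/3, 16/21, 6/7, 37/42, 1]
j=0: u_0=59/600 ∈ [1/21, 3/14) → index 1
j=1: u_1=119/600 ∈ [1/21, 3/14) → index 1
j=2: u_2=179/600 ∈ [3/14, 8/21) → index 3
j=3: u_3=239/600 ∈ [8/21, 19/42) → index 4
j=4: u_4=299/600 ∈ [19/42, 2/3) → index 5
j=5: u_5=359/600 ∈ [19/42, 2/3) → index 5
j=6: u_6=419/600 ∈ [2/3, 16/21) → index 6
j=7: u_7=479/600 ∈ [16/21, 6/7) → index 7
j=8: u_8=539/600 ∈ [37/42, 1) → index 9
j=9: u_9=599/600 ∈ [37/42, 1) → index 9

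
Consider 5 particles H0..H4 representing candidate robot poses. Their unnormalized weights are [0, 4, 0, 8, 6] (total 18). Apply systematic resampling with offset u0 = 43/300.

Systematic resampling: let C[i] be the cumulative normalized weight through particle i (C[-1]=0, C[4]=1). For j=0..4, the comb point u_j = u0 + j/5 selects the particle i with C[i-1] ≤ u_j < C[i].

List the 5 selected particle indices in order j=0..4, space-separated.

C = [0, 2/9, 2/9, 2/3, 1]
j=0: u_0=43/300 ∈ [0, 2/9) → index 1
j=1: u_1=103/300 ∈ [2/9, 2/3) → index 3
j=2: u_2=163/300 ∈ [2/9, 2/3) → index 3
j=3: u_3=223/300 ∈ [2/3, 1) → index 4
j=4: u_4=283/300 ∈ [2/3, 1) → index 4

1 3 3 4 4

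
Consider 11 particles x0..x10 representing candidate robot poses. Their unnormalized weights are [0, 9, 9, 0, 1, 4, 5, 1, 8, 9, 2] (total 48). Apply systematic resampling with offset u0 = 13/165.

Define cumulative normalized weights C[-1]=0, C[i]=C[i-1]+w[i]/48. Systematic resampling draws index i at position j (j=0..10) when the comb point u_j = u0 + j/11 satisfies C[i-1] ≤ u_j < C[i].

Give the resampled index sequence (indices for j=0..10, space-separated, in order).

C = [0, 3/16, 3/8, 3/8, 19/48, 23/48, 7/12, 29/48, 37/48, 23/24, 1]
j=0: u_0=13/165 ∈ [0, 3/16) → index 1
j=1: u_1=28/165 ∈ [0, 3/16) → index 1
j=2: u_2=43/165 ∈ [3/16, 3/8) → index 2
j=3: u_3=58/165 ∈ [3/16, 3/8) → index 2
j=4: u_4=73/165 ∈ [19/48, 23/48) → index 5
j=5: u_5=8/15 ∈ [23/48, 7/12) → index 6
j=6: u_6=103/165 ∈ [29/48, 37/48) → index 8
j=7: u_7=118/165 ∈ [29/48, 37/48) → index 8
j=8: u_8=133/165 ∈ [37/48, 23/24) → index 9
j=9: u_9=148/165 ∈ [37/48, 23/24) → index 9
j=10: u_10=163/165 ∈ [23/24, 1) → index 10

1 1 2 2 5 6 8 8 9 9 10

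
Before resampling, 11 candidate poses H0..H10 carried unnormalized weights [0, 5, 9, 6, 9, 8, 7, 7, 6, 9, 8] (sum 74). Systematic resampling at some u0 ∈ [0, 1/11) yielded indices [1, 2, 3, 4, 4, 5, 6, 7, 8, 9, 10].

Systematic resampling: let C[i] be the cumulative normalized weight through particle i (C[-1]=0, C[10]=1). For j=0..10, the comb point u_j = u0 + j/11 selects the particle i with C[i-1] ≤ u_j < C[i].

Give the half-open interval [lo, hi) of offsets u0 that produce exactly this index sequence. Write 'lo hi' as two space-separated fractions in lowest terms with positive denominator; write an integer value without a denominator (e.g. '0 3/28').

3/407 23/814

C = [0, 5/74, 7/37, 10/37, 29/74, 1/2, 22/37, 51/74, 57/74, 33/37, 1]
j=0 picked index 1: u0 ∈ [0, 5/74)
j=1 picked index 2: u0 ∈ [-19/814, 40/407)
j=2 picked index 3: u0 ∈ [3/407, 36/407)
j=3 picked index 4: u0 ∈ [-1/407, 97/814)
j=4 picked index 4: u0 ∈ [-38/407, 23/814)
j=5 picked index 5: u0 ∈ [-51/814, 1/22)
j=6 picked index 6: u0 ∈ [-1/22, 20/407)
j=7 picked index 7: u0 ∈ [-17/407, 43/814)
j=8 picked index 8: u0 ∈ [-31/814, 35/814)
j=9 picked index 9: u0 ∈ [-39/814, 30/407)
j=10 picked index 10: u0 ∈ [-7/407, 1/11)
intersection: [3/407, 23/814)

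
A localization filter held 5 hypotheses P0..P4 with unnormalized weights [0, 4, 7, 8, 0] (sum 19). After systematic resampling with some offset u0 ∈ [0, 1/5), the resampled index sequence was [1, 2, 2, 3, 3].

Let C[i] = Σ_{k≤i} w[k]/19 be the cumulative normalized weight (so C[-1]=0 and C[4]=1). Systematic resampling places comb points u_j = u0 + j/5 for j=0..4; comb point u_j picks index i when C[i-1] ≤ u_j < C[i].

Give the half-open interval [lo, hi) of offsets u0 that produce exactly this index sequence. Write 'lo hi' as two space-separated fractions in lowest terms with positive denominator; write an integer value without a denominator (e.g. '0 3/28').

1/95 17/95

C = [0, 4/19, 11/19, 1, 1]
j=0 picked index 1: u0 ∈ [0, 4/19)
j=1 picked index 2: u0 ∈ [1/95, 36/95)
j=2 picked index 2: u0 ∈ [-18/95, 17/95)
j=3 picked index 3: u0 ∈ [-2/95, 2/5)
j=4 picked index 3: u0 ∈ [-21/95, 1/5)
intersection: [1/95, 17/95)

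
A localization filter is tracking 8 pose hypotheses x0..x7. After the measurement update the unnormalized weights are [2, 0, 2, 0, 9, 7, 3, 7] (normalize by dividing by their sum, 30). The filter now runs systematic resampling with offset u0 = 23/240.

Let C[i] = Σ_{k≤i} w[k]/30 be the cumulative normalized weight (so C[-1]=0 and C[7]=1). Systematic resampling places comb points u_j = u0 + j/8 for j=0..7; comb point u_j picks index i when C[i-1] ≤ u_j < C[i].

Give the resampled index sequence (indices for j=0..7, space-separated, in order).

2 4 4 5 5 6 7 7

C = [1/15, 1/15, 2/15, 2/15, 13/30, 2/3, 23/30, 1]
j=0: u_0=23/240 ∈ [1/15, 2/15) → index 2
j=1: u_1=53/240 ∈ [2/15, 13/30) → index 4
j=2: u_2=83/240 ∈ [2/15, 13/30) → index 4
j=3: u_3=113/240 ∈ [13/30, 2/3) → index 5
j=4: u_4=143/240 ∈ [13/30, 2/3) → index 5
j=5: u_5=173/240 ∈ [2/3, 23/30) → index 6
j=6: u_6=203/240 ∈ [23/30, 1) → index 7
j=7: u_7=233/240 ∈ [23/30, 1) → index 7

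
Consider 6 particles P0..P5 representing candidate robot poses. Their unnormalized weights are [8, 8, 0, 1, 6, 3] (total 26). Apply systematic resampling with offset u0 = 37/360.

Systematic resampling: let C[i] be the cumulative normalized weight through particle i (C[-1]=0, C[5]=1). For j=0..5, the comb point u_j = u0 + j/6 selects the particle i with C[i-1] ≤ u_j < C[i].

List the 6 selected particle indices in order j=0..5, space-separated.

C = [4/13, 8/13, 8/13, 17/26, 23/26, 1]
j=0: u_0=37/360 ∈ [0, 4/13) → index 0
j=1: u_1=97/360 ∈ [0, 4/13) → index 0
j=2: u_2=157/360 ∈ [4/13, 8/13) → index 1
j=3: u_3=217/360 ∈ [4/13, 8/13) → index 1
j=4: u_4=277/360 ∈ [17/26, 23/26) → index 4
j=5: u_5=337/360 ∈ [23/26, 1) → index 5

0 0 1 1 4 5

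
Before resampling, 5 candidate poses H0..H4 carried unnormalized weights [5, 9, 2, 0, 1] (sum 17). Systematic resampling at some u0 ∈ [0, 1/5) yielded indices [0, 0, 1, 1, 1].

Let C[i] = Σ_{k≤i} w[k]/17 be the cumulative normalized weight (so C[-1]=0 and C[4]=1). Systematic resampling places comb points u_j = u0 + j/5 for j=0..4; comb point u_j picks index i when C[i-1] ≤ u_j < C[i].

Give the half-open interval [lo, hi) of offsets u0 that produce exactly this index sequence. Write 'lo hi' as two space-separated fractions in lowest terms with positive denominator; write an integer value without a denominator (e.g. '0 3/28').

C = [5/17, 14/17, 16/17, 16/17, 1]
j=0 picked index 0: u0 ∈ [0, 5/17)
j=1 picked index 0: u0 ∈ [-1/5, 8/85)
j=2 picked index 1: u0 ∈ [-9/85, 36/85)
j=3 picked index 1: u0 ∈ [-26/85, 19/85)
j=4 picked index 1: u0 ∈ [-43/85, 2/85)
intersection: [0, 2/85)

0 2/85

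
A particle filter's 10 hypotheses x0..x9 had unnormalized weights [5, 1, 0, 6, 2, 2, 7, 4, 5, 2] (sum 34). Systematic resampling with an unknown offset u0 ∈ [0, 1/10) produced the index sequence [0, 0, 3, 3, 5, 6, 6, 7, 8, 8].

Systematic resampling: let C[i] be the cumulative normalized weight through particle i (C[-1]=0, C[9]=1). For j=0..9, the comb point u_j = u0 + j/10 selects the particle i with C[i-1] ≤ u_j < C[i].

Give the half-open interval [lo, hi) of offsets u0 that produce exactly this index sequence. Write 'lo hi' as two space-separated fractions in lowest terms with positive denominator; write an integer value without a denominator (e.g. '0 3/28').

1/85 7/170

C = [5/34, 3/17, 3/17, 6/17, 7/17, 8/17, 23/34, 27/34, 16/17, 1]
j=0 picked index 0: u0 ∈ [0, 5/34)
j=1 picked index 0: u0 ∈ [-1/10, 4/85)
j=2 picked index 3: u0 ∈ [-2/85, 13/85)
j=3 picked index 3: u0 ∈ [-21/170, 9/170)
j=4 picked index 5: u0 ∈ [1/85, 6/85)
j=5 picked index 6: u0 ∈ [-1/34, 3/17)
j=6 picked index 6: u0 ∈ [-11/85, 13/170)
j=7 picked index 7: u0 ∈ [-2/85, 8/85)
j=8 picked index 8: u0 ∈ [-1/170, 12/85)
j=9 picked index 8: u0 ∈ [-9/85, 7/170)
intersection: [1/85, 7/170)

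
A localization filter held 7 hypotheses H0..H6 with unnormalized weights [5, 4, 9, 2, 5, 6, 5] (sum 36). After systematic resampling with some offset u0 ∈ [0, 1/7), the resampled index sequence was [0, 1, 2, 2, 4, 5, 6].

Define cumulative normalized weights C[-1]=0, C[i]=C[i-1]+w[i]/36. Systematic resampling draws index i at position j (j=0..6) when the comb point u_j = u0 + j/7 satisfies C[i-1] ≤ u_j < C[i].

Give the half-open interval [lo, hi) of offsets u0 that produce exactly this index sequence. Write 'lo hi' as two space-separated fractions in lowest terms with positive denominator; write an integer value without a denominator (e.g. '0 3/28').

1/252 1/14

C = [5/36, 1/4, 1/2, 5/9, 25/36, 31/36, 1]
j=0 picked index 0: u0 ∈ [0, 5/36)
j=1 picked index 1: u0 ∈ [-1/252, 3/28)
j=2 picked index 2: u0 ∈ [-1/28, 3/14)
j=3 picked index 2: u0 ∈ [-5/28, 1/14)
j=4 picked index 4: u0 ∈ [-1/63, 31/252)
j=5 picked index 5: u0 ∈ [-5/252, 37/252)
j=6 picked index 6: u0 ∈ [1/252, 1/7)
intersection: [1/252, 1/14)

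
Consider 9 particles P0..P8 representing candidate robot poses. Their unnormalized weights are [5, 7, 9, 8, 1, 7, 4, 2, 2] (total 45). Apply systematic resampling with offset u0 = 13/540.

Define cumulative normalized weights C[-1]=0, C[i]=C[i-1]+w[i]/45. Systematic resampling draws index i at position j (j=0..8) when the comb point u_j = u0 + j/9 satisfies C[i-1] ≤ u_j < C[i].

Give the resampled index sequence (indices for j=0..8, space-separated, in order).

0 1 1 2 3 3 5 5 7

C = [1/9, 4/15, 7/15, 29/45, 2/3, 37/45, 41/45, 43/45, 1]
j=0: u_0=13/540 ∈ [0, 1/9) → index 0
j=1: u_1=73/540 ∈ [1/9, 4/15) → index 1
j=2: u_2=133/540 ∈ [1/9, 4/15) → index 1
j=3: u_3=193/540 ∈ [4/15, 7/15) → index 2
j=4: u_4=253/540 ∈ [7/15, 29/45) → index 3
j=5: u_5=313/540 ∈ [7/15, 29/45) → index 3
j=6: u_6=373/540 ∈ [2/3, 37/45) → index 5
j=7: u_7=433/540 ∈ [2/3, 37/45) → index 5
j=8: u_8=493/540 ∈ [41/45, 43/45) → index 7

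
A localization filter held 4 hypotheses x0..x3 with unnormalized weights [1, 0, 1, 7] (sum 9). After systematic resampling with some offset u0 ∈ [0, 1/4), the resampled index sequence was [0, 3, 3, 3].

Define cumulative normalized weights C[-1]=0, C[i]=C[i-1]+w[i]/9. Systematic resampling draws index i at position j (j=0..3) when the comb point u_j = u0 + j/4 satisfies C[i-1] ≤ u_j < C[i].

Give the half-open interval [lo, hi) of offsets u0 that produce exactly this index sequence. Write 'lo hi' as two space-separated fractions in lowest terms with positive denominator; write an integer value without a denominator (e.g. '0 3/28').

0 1/9

C = [1/9, 1/9, 2/9, 1]
j=0 picked index 0: u0 ∈ [0, 1/9)
j=1 picked index 3: u0 ∈ [-1/36, 3/4)
j=2 picked index 3: u0 ∈ [-5/18, 1/2)
j=3 picked index 3: u0 ∈ [-19/36, 1/4)
intersection: [0, 1/9)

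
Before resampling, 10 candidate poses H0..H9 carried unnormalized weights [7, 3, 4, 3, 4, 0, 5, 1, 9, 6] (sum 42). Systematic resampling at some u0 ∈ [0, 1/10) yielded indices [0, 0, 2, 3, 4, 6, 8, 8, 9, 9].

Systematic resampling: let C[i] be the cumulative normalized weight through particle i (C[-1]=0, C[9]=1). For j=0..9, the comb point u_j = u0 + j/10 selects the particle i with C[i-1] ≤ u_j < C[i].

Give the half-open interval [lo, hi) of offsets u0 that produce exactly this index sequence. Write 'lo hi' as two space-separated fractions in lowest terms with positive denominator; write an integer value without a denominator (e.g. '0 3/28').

C = [1/6, 5/21, 1/3, 17/42, 1/2, 1/2, 13/21, 9/14, 6/7, 1]
j=0 picked index 0: u0 ∈ [0, 1/6)
j=1 picked index 0: u0 ∈ [-1/10, 1/15)
j=2 picked index 2: u0 ∈ [4/105, 2/15)
j=3 picked index 3: u0 ∈ [1/30, 11/105)
j=4 picked index 4: u0 ∈ [1/210, 1/10)
j=5 picked index 6: u0 ∈ [0, 5/42)
j=6 picked index 8: u0 ∈ [3/70, 9/35)
j=7 picked index 8: u0 ∈ [-2/35, 11/70)
j=8 picked index 9: u0 ∈ [2/35, 1/5)
j=9 picked index 9: u0 ∈ [-3/70, 1/10)
intersection: [2/35, 1/15)

2/35 1/15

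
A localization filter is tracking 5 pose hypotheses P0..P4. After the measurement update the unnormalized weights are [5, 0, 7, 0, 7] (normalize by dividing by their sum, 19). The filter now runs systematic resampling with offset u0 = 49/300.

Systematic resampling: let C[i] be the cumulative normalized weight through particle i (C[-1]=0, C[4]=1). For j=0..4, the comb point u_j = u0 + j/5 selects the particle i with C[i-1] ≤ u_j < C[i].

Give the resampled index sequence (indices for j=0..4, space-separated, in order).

C = [5/19, 5/19, 12/19, 12/19, 1]
j=0: u_0=49/300 ∈ [0, 5/19) → index 0
j=1: u_1=109/300 ∈ [5/19, 12/19) → index 2
j=2: u_2=169/300 ∈ [5/19, 12/19) → index 2
j=3: u_3=229/300 ∈ [12/19, 1) → index 4
j=4: u_4=289/300 ∈ [12/19, 1) → index 4

0 2 2 4 4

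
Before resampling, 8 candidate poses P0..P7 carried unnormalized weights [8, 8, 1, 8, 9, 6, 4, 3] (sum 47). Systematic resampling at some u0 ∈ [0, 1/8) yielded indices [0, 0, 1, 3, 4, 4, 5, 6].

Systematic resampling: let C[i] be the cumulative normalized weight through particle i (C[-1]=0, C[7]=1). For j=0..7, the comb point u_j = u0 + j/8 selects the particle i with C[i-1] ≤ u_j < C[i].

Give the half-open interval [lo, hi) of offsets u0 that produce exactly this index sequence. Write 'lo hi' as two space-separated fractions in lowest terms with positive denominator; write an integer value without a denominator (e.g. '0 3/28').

C = [8/47, 16/47, 17/47, 25/47, 34/47, 40/47, 44/47, 1]
j=0 picked index 0: u0 ∈ [0, 8/47)
j=1 picked index 0: u0 ∈ [-1/8, 17/376)
j=2 picked index 1: u0 ∈ [-15/188, 17/188)
j=3 picked index 3: u0 ∈ [-5/376, 59/376)
j=4 picked index 4: u0 ∈ [3/94, 21/94)
j=5 picked index 4: u0 ∈ [-35/376, 37/376)
j=6 picked index 5: u0 ∈ [-5/188, 19/188)
j=7 picked index 6: u0 ∈ [-9/376, 23/376)
intersection: [3/94, 17/376)

3/94 17/376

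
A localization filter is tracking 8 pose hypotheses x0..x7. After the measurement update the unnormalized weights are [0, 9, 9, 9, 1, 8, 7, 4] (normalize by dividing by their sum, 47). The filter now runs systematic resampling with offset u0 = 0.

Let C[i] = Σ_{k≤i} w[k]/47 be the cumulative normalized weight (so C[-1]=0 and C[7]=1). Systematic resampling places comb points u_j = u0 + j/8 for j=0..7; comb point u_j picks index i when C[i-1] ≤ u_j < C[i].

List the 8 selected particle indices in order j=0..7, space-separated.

1 1 2 2 3 5 5 6

C = [0, 9/47, 18/47, 27/47, 28/47, 36/47, 43/47, 1]
j=0: u_0=0 ∈ [0, 9/47) → index 1
j=1: u_1=1/8 ∈ [0, 9/47) → index 1
j=2: u_2=1/4 ∈ [9/47, 18/47) → index 2
j=3: u_3=3/8 ∈ [9/47, 18/47) → index 2
j=4: u_4=1/2 ∈ [18/47, 27/47) → index 3
j=5: u_5=5/8 ∈ [28/47, 36/47) → index 5
j=6: u_6=3/4 ∈ [28/47, 36/47) → index 5
j=7: u_7=7/8 ∈ [36/47, 43/47) → index 6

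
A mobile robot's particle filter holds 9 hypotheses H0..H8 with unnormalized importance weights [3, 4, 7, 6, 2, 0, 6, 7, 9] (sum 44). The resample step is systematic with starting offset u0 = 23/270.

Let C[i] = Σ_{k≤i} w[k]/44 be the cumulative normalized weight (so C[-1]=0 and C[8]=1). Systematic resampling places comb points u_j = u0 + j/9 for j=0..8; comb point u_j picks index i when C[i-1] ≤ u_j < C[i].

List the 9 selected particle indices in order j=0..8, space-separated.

1 2 2 3 6 7 7 8 8

C = [3/44, 7/44, 7/22, 5/11, 1/2, 1/2, 7/11, 35/44, 1]
j=0: u_0=23/270 ∈ [3/44, 7/44) → index 1
j=1: u_1=53/270 ∈ [7/44, 7/22) → index 2
j=2: u_2=83/270 ∈ [7/44, 7/22) → index 2
j=3: u_3=113/270 ∈ [7/22, 5/11) → index 3
j=4: u_4=143/270 ∈ [1/2, 7/11) → index 6
j=5: u_5=173/270 ∈ [7/11, 35/44) → index 7
j=6: u_6=203/270 ∈ [7/11, 35/44) → index 7
j=7: u_7=233/270 ∈ [35/44, 1) → index 8
j=8: u_8=263/270 ∈ [35/44, 1) → index 8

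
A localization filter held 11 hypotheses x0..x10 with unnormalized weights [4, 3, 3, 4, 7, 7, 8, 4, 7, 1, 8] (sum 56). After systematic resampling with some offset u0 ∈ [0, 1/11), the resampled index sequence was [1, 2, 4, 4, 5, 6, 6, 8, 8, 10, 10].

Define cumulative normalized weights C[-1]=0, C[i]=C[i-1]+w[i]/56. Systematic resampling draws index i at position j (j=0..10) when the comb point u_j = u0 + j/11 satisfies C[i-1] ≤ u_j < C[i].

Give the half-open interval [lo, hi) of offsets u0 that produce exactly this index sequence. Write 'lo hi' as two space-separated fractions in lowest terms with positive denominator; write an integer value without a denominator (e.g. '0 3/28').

6/77 27/308

C = [1/14, 1/8, 5/28, 1/4, 3/8, 1/2, 9/14, 5/7, 47/56, 6/7, 1]
j=0 picked index 1: u0 ∈ [1/14, 1/8)
j=1 picked index 2: u0 ∈ [3/88, 27/308)
j=2 picked index 4: u0 ∈ [3/44, 17/88)
j=3 picked index 4: u0 ∈ [-1/44, 9/88)
j=4 picked index 5: u0 ∈ [1/88, 3/22)
j=5 picked index 6: u0 ∈ [1/22, 29/154)
j=6 picked index 6: u0 ∈ [-1/22, 15/154)
j=7 picked index 8: u0 ∈ [6/77, 125/616)
j=8 picked index 8: u0 ∈ [-1/77, 69/616)
j=9 picked index 10: u0 ∈ [3/77, 2/11)
j=10 picked index 10: u0 ∈ [-4/77, 1/11)
intersection: [6/77, 27/308)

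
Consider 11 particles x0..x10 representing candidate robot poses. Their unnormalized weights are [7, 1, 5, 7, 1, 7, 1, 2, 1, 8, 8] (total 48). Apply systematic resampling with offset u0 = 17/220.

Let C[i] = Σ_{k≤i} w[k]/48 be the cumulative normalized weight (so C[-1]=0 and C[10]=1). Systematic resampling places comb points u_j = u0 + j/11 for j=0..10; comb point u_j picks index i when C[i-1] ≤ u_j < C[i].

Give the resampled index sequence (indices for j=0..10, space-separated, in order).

C = [7/48, 1/6, 13/48, 5/12, 7/16, 7/12, 29/48, 31/48, 2/3, 5/6, 1]
j=0: u_0=17/220 ∈ [0, 7/48) → index 0
j=1: u_1=37/220 ∈ [1/6, 13/48) → index 2
j=2: u_2=57/220 ∈ [1/6, 13/48) → index 2
j=3: u_3=7/20 ∈ [13/48, 5/12) → index 3
j=4: u_4=97/220 ∈ [7/16, 7/12) → index 5
j=5: u_5=117/220 ∈ [7/16, 7/12) → index 5
j=6: u_6=137/220 ∈ [29/48, 31/48) → index 7
j=7: u_7=157/220 ∈ [2/3, 5/6) → index 9
j=8: u_8=177/220 ∈ [2/3, 5/6) → index 9
j=9: u_9=197/220 ∈ [5/6, 1) → index 10
j=10: u_10=217/220 ∈ [5/6, 1) → index 10

0 2 2 3 5 5 7 9 9 10 10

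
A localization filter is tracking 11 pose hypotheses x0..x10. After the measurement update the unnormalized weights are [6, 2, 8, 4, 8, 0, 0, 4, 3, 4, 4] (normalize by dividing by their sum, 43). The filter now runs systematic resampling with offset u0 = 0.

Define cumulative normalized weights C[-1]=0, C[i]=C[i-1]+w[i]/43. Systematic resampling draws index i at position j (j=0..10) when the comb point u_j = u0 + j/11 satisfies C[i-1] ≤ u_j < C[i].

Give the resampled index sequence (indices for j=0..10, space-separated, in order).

C = [6/43, 8/43, 16/43, 20/43, 28/43, 28/43, 28/43, 32/43, 35/43, 39/43, 1]
j=0: u_0=0 ∈ [0, 6/43) → index 0
j=1: u_1=1/11 ∈ [0, 6/43) → index 0
j=2: u_2=2/11 ∈ [6/43, 8/43) → index 1
j=3: u_3=3/11 ∈ [8/43, 16/43) → index 2
j=4: u_4=4/11 ∈ [8/43, 16/43) → index 2
j=5: u_5=5/11 ∈ [16/43, 20/43) → index 3
j=6: u_6=6/11 ∈ [20/43, 28/43) → index 4
j=7: u_7=7/11 ∈ [20/43, 28/43) → index 4
j=8: u_8=8/11 ∈ [28/43, 32/43) → index 7
j=9: u_9=9/11 ∈ [35/43, 39/43) → index 9
j=10: u_10=10/11 ∈ [39/43, 1) → index 10

0 0 1 2 2 3 4 4 7 9 10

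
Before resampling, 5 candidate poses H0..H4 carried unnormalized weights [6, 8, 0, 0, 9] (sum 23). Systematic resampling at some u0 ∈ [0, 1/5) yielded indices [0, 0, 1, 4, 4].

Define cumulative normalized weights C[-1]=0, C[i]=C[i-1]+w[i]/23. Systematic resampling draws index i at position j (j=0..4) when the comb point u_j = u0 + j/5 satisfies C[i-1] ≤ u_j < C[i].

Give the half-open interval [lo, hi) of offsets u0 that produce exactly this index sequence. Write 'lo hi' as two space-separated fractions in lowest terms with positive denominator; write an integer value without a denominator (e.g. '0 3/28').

1/115 7/115

C = [6/23, 14/23, 14/23, 14/23, 1]
j=0 picked index 0: u0 ∈ [0, 6/23)
j=1 picked index 0: u0 ∈ [-1/5, 7/115)
j=2 picked index 1: u0 ∈ [-16/115, 24/115)
j=3 picked index 4: u0 ∈ [1/115, 2/5)
j=4 picked index 4: u0 ∈ [-22/115, 1/5)
intersection: [1/115, 7/115)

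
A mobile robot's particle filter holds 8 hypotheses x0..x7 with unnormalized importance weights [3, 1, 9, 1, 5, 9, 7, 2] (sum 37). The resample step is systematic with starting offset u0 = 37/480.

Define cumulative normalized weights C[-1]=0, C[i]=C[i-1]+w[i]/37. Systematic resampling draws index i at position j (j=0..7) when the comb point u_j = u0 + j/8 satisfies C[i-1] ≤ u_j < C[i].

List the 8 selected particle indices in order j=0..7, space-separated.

0 2 2 4 5 5 6 7

C = [3/37, 4/37, 13/37, 14/37, 19/37, 28/37, 35/37, 1]
j=0: u_0=37/480 ∈ [0, 3/37) → index 0
j=1: u_1=97/480 ∈ [4/37, 13/37) → index 2
j=2: u_2=157/480 ∈ [4/37, 13/37) → index 2
j=3: u_3=217/480 ∈ [14/37, 19/37) → index 4
j=4: u_4=277/480 ∈ [19/37, 28/37) → index 5
j=5: u_5=337/480 ∈ [19/37, 28/37) → index 5
j=6: u_6=397/480 ∈ [28/37, 35/37) → index 6
j=7: u_7=457/480 ∈ [35/37, 1) → index 7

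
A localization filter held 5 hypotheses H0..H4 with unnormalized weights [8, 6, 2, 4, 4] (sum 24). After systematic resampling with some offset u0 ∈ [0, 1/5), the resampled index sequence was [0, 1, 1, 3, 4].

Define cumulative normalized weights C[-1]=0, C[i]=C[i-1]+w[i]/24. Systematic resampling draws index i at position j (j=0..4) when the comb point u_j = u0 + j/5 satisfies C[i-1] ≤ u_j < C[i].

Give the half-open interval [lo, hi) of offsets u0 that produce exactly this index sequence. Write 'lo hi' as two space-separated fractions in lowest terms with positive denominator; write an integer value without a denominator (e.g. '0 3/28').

C = [1/3, 7/12, 2/3, 5/6, 1]
j=0 picked index 0: u0 ∈ [0, 1/3)
j=1 picked index 1: u0 ∈ [2/15, 23/60)
j=2 picked index 1: u0 ∈ [-1/15, 11/60)
j=3 picked index 3: u0 ∈ [1/15, 7/30)
j=4 picked index 4: u0 ∈ [1/30, 1/5)
intersection: [2/15, 11/60)

2/15 11/60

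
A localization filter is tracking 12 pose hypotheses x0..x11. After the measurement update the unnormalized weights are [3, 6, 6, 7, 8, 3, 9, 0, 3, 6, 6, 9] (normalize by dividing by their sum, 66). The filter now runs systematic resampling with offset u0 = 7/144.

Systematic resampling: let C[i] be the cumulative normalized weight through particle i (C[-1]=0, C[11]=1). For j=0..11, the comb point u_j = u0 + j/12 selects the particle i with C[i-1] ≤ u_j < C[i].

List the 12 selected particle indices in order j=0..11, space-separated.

C = [1/22, 3/22, 5/22, 1/3, 5/11, 1/2, 7/11, 7/11, 15/22, 17/22, 19/22, 1]
j=0: u_0=7/144 ∈ [1/22, 3/22) → index 1
j=1: u_1=19/144 ∈ [1/22, 3/22) → index 1
j=2: u_2=31/144 ∈ [3/22, 5/22) → index 2
j=3: u_3=43/144 ∈ [5/22, 1/3) → index 3
j=4: u_4=55/144 ∈ [1/3, 5/11) → index 4
j=5: u_5=67/144 ∈ [5/11, 1/2) → index 5
j=6: u_6=79/144 ∈ [1/2, 7/11) → index 6
j=7: u_7=91/144 ∈ [1/2, 7/11) → index 6
j=8: u_8=103/144 ∈ [15/22, 17/22) → index 9
j=9: u_9=115/144 ∈ [17/22, 19/22) → index 10
j=10: u_10=127/144 ∈ [19/22, 1) → index 11
j=11: u_11=139/144 ∈ [19/22, 1) → index 11

1 1 2 3 4 5 6 6 9 10 11 11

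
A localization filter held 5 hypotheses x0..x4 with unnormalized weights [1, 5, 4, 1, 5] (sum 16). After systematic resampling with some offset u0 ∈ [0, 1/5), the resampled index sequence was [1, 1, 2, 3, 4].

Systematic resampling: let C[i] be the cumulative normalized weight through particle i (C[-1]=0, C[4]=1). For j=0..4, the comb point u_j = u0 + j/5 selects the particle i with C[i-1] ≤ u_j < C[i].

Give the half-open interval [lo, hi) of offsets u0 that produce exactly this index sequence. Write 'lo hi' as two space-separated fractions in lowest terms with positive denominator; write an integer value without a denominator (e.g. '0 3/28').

1/16 7/80

C = [1/16, 3/8, 5/8, 11/16, 1]
j=0 picked index 1: u0 ∈ [1/16, 3/8)
j=1 picked index 1: u0 ∈ [-11/80, 7/40)
j=2 picked index 2: u0 ∈ [-1/40, 9/40)
j=3 picked index 3: u0 ∈ [1/40, 7/80)
j=4 picked index 4: u0 ∈ [-9/80, 1/5)
intersection: [1/16, 7/80)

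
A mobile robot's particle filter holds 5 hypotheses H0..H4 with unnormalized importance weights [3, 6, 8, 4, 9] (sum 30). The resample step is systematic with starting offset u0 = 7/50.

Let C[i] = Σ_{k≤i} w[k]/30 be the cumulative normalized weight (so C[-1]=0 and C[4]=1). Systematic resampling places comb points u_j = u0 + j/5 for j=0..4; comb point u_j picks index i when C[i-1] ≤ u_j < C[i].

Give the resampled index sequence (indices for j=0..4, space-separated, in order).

1 2 2 4 4

C = [1/10, 3/10, 17/30, 7/10, 1]
j=0: u_0=7/50 ∈ [1/10, 3/10) → index 1
j=1: u_1=17/50 ∈ [3/10, 17/30) → index 2
j=2: u_2=27/50 ∈ [3/10, 17/30) → index 2
j=3: u_3=37/50 ∈ [7/10, 1) → index 4
j=4: u_4=47/50 ∈ [7/10, 1) → index 4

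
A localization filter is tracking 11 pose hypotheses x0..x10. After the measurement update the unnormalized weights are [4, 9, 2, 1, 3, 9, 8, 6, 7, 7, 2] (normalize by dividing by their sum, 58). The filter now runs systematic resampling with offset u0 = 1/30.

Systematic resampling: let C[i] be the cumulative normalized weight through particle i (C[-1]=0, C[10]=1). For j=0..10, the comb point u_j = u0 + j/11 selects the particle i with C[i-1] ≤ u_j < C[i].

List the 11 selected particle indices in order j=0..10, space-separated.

C = [2/29, 13/58, 15/58, 8/29, 19/58, 14/29, 18/29, 21/29, 49/58, 28/29, 1]
j=0: u_0=1/30 ∈ [0, 2/29) → index 0
j=1: u_1=41/330 ∈ [2/29, 13/58) → index 1
j=2: u_2=71/330 ∈ [2/29, 13/58) → index 1
j=3: u_3=101/330 ∈ [8/29, 19/58) → index 4
j=4: u_4=131/330 ∈ [19/58, 14/29) → index 5
j=5: u_5=161/330 ∈ [14/29, 18/29) → index 6
j=6: u_6=191/330 ∈ [14/29, 18/29) → index 6
j=7: u_7=221/330 ∈ [18/29, 21/29) → index 7
j=8: u_8=251/330 ∈ [21/29, 49/58) → index 8
j=9: u_9=281/330 ∈ [49/58, 28/29) → index 9
j=10: u_10=311/330 ∈ [49/58, 28/29) → index 9

0 1 1 4 5 6 6 7 8 9 9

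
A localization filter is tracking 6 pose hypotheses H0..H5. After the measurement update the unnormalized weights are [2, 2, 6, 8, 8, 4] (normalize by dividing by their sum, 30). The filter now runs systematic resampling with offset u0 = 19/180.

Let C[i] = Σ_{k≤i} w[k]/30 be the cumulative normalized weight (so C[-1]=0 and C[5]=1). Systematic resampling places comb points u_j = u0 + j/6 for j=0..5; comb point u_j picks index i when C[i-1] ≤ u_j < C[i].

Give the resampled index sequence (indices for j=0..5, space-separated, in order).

1 2 3 4 4 5

C = [1/15, 2/15, 1/3, 3/5, 13/15, 1]
j=0: u_0=19/180 ∈ [1/15, 2/15) → index 1
j=1: u_1=49/180 ∈ [2/15, 1/3) → index 2
j=2: u_2=79/180 ∈ [1/3, 3/5) → index 3
j=3: u_3=109/180 ∈ [3/5, 13/15) → index 4
j=4: u_4=139/180 ∈ [3/5, 13/15) → index 4
j=5: u_5=169/180 ∈ [13/15, 1) → index 5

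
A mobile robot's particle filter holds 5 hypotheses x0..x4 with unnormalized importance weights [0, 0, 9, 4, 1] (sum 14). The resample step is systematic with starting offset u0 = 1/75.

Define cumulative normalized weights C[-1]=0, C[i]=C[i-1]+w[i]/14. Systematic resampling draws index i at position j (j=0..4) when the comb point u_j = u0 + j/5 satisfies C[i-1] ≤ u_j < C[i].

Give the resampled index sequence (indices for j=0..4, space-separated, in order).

2 2 2 2 3

C = [0, 0, 9/14, 13/14, 1]
j=0: u_0=1/75 ∈ [0, 9/14) → index 2
j=1: u_1=16/75 ∈ [0, 9/14) → index 2
j=2: u_2=31/75 ∈ [0, 9/14) → index 2
j=3: u_3=46/75 ∈ [0, 9/14) → index 2
j=4: u_4=61/75 ∈ [9/14, 13/14) → index 3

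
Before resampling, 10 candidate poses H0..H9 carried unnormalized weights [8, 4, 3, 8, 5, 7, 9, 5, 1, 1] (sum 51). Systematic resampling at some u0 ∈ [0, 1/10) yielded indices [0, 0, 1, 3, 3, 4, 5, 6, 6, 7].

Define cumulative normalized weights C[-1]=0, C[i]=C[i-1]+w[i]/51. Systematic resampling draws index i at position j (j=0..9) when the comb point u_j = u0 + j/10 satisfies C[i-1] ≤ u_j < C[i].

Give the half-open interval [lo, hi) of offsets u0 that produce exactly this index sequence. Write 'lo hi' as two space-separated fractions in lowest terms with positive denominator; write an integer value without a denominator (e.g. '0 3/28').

0 3/85

C = [8/51, 4/17, 5/17, 23/51, 28/51, 35/51, 44/51, 49/51, 50/51, 1]
j=0 picked index 0: u0 ∈ [0, 8/51)
j=1 picked index 0: u0 ∈ [-1/10, 29/510)
j=2 picked index 1: u0 ∈ [-11/255, 3/85)
j=3 picked index 3: u0 ∈ [-1/170, 77/510)
j=4 picked index 3: u0 ∈ [-9/85, 13/255)
j=5 picked index 4: u0 ∈ [-5/102, 5/102)
j=6 picked index 5: u0 ∈ [-13/255, 22/255)
j=7 picked index 6: u0 ∈ [-7/510, 83/510)
j=8 picked index 6: u0 ∈ [-29/255, 16/255)
j=9 picked index 7: u0 ∈ [-19/510, 31/510)
intersection: [0, 3/85)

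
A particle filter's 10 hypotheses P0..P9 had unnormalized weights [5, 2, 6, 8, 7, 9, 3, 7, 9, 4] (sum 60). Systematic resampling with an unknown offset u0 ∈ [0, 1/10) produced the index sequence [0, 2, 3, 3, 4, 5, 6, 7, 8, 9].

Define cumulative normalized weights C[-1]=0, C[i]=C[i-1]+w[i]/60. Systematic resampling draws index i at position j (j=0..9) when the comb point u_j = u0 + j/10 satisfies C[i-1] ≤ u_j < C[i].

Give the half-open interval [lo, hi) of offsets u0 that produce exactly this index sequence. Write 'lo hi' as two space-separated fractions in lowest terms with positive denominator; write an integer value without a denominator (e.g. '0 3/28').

1/30 1/20

C = [1/12, 7/60, 13/60, 7/20, 7/15, 37/60, 2/3, 47/60, 14/15, 1]
j=0 picked index 0: u0 ∈ [0, 1/12)
j=1 picked index 2: u0 ∈ [1/60, 7/60)
j=2 picked index 3: u0 ∈ [1/60, 3/20)
j=3 picked index 3: u0 ∈ [-1/12, 1/20)
j=4 picked index 4: u0 ∈ [-1/20, 1/15)
j=5 picked index 5: u0 ∈ [-1/30, 7/60)
j=6 picked index 6: u0 ∈ [1/60, 1/15)
j=7 picked index 7: u0 ∈ [-1/30, 1/12)
j=8 picked index 8: u0 ∈ [-1/60, 2/15)
j=9 picked index 9: u0 ∈ [1/30, 1/10)
intersection: [1/30, 1/20)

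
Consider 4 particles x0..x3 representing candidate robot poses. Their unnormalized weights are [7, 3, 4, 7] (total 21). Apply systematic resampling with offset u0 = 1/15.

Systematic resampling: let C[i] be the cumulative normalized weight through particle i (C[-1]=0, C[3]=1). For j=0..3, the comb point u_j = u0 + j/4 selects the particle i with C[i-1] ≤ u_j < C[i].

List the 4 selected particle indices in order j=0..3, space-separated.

C = [1/3, 10/21, 2/3, 1]
j=0: u_0=1/15 ∈ [0, 1/3) → index 0
j=1: u_1=19/60 ∈ [0, 1/3) → index 0
j=2: u_2=17/30 ∈ [10/21, 2/3) → index 2
j=3: u_3=49/60 ∈ [2/3, 1) → index 3

0 0 2 3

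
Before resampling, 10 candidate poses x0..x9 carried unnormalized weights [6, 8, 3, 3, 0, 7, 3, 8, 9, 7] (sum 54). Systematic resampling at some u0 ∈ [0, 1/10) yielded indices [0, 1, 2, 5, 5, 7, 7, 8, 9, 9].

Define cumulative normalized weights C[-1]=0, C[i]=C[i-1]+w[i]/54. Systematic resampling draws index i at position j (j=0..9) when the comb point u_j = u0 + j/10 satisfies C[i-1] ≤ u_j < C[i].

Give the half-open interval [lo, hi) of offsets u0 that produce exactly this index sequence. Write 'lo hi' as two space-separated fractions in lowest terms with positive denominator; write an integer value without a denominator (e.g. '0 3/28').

C = [1/9, 7/27, 17/54, 10/27, 10/27, 1/2, 5/9, 19/27, 47/54, 1]
j=0 picked index 0: u0 ∈ [0, 1/9)
j=1 picked index 1: u0 ∈ [1/90, 43/270)
j=2 picked index 2: u0 ∈ [8/135, 31/270)
j=3 picked index 5: u0 ∈ [19/270, 1/5)
j=4 picked index 5: u0 ∈ [-4/135, 1/10)
j=5 picked index 7: u0 ∈ [1/18, 11/54)
j=6 picked index 7: u0 ∈ [-2/45, 14/135)
j=7 picked index 8: u0 ∈ [1/270, 23/135)
j=8 picked index 9: u0 ∈ [19/270, 1/5)
j=9 picked index 9: u0 ∈ [-4/135, 1/10)
intersection: [19/270, 1/10)

19/270 1/10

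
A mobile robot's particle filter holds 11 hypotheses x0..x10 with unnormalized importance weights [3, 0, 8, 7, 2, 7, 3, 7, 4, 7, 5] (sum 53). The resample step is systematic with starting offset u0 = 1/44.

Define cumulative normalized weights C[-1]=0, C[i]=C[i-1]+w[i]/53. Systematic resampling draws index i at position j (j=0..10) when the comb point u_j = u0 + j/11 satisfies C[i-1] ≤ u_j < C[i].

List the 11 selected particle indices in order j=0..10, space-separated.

C = [3/53, 3/53, 11/53, 18/53, 20/53, 27/53, 30/53, 37/53, 41/53, 48/53, 1]
j=0: u_0=1/44 ∈ [0, 3/53) → index 0
j=1: u_1=5/44 ∈ [3/53, 11/53) → index 2
j=2: u_2=9/44 ∈ [3/53, 11/53) → index 2
j=3: u_3=13/44 ∈ [11/53, 18/53) → index 3
j=4: u_4=17/44 ∈ [20/53, 27/53) → index 5
j=5: u_5=21/44 ∈ [20/53, 27/53) → index 5
j=6: u_6=25/44 ∈ [30/53, 37/53) → index 7
j=7: u_7=29/44 ∈ [30/53, 37/53) → index 7
j=8: u_8=3/4 ∈ [37/53, 41/53) → index 8
j=9: u_9=37/44 ∈ [41/53, 48/53) → index 9
j=10: u_10=41/44 ∈ [48/53, 1) → index 10

0 2 2 3 5 5 7 7 8 9 10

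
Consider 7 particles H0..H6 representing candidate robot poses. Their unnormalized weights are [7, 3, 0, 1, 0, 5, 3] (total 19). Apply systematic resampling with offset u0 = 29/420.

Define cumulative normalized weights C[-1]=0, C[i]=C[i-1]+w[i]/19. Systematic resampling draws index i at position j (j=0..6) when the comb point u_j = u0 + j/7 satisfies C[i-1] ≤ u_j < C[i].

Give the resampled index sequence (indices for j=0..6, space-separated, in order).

C = [7/19, 10/19, 10/19, 11/19, 11/19, 16/19, 1]
j=0: u_0=29/420 ∈ [0, 7/19) → index 0
j=1: u_1=89/420 ∈ [0, 7/19) → index 0
j=2: u_2=149/420 ∈ [0, 7/19) → index 0
j=3: u_3=209/420 ∈ [7/19, 10/19) → index 1
j=4: u_4=269/420 ∈ [11/19, 16/19) → index 5
j=5: u_5=47/60 ∈ [11/19, 16/19) → index 5
j=6: u_6=389/420 ∈ [16/19, 1) → index 6

0 0 0 1 5 5 6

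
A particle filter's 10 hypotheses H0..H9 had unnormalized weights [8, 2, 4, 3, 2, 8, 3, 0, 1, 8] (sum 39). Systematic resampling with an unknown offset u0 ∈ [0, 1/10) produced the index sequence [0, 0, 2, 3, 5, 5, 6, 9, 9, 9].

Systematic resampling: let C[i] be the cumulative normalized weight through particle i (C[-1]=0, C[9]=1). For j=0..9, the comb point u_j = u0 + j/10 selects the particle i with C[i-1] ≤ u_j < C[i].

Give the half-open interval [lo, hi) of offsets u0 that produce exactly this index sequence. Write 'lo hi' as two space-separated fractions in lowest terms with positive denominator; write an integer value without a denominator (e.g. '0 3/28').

37/390 1/10

C = [8/39, 10/39, 14/39, 17/39, 19/39, 9/13, 10/13, 10/13, 31/39, 1]
j=0 picked index 0: u0 ∈ [0, 8/39)
j=1 picked index 0: u0 ∈ [-1/10, 41/390)
j=2 picked index 2: u0 ∈ [11/195, 31/195)
j=3 picked index 3: u0 ∈ [23/390, 53/390)
j=4 picked index 5: u0 ∈ [17/195, 19/65)
j=5 picked index 5: u0 ∈ [-1/78, 5/26)
j=6 picked index 6: u0 ∈ [6/65, 11/65)
j=7 picked index 9: u0 ∈ [37/390, 3/10)
j=8 picked index 9: u0 ∈ [-1/195, 1/5)
j=9 picked index 9: u0 ∈ [-41/390, 1/10)
intersection: [37/390, 1/10)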